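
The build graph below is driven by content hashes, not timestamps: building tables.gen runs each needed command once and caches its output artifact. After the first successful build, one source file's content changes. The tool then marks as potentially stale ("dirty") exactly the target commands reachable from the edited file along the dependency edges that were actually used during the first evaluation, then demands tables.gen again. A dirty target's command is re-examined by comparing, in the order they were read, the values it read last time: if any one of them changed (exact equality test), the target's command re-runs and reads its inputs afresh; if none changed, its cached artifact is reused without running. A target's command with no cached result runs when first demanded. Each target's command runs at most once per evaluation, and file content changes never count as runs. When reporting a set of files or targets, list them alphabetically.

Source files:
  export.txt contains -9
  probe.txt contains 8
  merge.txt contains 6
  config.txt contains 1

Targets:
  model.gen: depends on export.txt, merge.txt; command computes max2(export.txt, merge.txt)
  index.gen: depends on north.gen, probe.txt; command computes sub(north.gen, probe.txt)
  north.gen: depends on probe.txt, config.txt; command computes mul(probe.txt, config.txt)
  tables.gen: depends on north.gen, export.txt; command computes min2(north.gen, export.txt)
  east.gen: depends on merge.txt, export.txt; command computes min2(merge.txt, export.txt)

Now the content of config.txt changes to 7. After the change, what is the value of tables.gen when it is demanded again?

Initial pass — values computed on the first demand:
  north.gen = mul(8, 1) = 8
  tables.gen = min2(8, -9) = -9

Second demand — change propagation:
  north.gen: re-runs because config.txt 1->7; new result 56.
  tables.gen: re-runs because north.gen 8->56; new result -9 (unchanged).

tables.gen now evaluates to -9.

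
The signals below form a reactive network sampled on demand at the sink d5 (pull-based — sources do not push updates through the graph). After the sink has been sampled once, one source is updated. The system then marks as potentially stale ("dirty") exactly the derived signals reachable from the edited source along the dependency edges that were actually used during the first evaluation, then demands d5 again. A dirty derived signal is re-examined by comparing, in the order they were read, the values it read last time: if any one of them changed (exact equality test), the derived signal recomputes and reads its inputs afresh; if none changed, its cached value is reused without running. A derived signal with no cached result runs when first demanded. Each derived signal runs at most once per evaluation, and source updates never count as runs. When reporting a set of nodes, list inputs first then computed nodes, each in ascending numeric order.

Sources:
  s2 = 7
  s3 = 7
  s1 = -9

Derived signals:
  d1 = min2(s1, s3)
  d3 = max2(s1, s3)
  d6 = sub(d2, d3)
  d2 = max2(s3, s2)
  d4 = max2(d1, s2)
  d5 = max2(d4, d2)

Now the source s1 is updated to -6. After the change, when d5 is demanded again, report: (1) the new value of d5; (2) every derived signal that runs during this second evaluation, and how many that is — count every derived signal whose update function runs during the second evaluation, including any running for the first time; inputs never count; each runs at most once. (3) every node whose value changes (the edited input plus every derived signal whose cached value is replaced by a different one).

d5 now evaluates to 7.
Run set: d1, d4 (2 run).
Changed values: s1, d1.
The important point: d4 recomputes to an identical value, and the output ends up unchanged.

Initial pass — values computed on the first demand:
  d1 = min2(-9, 7) = -9
  d2 = max2(7, 7) = 7
  d4 = max2(-9, 7) = 7
  d5 = max2(7, 7) = 7

Second demand — change propagation:
  d1: re-runs because s1 -9->-6; new result -6.
  d4: re-runs because d1 -9->-6; new result 7 (unchanged).
  d5: re-examined; everything it read last time is the same (d4 unchanged, d2 unchanged) — cache 7 kept, no run.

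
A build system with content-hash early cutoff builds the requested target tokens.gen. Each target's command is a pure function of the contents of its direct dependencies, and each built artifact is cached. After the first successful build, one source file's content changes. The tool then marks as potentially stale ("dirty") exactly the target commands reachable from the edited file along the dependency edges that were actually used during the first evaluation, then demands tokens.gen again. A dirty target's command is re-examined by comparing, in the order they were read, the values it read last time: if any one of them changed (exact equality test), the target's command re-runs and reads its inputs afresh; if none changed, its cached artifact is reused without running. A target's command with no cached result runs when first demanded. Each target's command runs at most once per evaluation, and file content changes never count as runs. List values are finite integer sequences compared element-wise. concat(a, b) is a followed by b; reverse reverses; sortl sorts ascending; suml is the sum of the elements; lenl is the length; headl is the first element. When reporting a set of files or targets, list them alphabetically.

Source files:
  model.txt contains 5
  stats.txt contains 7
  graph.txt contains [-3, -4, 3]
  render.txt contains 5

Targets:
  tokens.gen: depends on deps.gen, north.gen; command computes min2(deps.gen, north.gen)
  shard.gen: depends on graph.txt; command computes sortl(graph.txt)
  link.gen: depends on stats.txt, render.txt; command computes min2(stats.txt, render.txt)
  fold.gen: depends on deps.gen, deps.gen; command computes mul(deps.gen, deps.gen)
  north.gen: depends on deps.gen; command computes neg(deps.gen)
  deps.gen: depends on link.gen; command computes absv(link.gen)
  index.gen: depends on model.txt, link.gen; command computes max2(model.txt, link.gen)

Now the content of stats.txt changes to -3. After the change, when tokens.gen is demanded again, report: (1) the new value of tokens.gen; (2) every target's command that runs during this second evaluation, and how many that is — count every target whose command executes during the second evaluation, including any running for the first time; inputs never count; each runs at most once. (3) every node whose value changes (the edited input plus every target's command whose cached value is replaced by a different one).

First evaluation (everything demanded from the output):
  link.gen = min2(7, 5) = 5
  deps.gen = absv(5) = 5
  north.gen = neg(5) = -5
  tokens.gen = min2(5, -5) = -5

Propagation after the edit:
  link.gen: runs — stats.txt 7->-3; result -3.
  deps.gen: runs — link.gen 5->-3; result 3.
  north.gen: runs — deps.gen 5->3; result -3.
  tokens.gen: runs — deps.gen 5->3; north.gen -5->-3; result -3.

New value of tokens.gen: -3.
Target commands that run: deps.gen, link.gen, north.gen, tokens.gen — 4 in total.
Values that change: deps.gen, link.gen, north.gen, stats.txt, tokens.gen.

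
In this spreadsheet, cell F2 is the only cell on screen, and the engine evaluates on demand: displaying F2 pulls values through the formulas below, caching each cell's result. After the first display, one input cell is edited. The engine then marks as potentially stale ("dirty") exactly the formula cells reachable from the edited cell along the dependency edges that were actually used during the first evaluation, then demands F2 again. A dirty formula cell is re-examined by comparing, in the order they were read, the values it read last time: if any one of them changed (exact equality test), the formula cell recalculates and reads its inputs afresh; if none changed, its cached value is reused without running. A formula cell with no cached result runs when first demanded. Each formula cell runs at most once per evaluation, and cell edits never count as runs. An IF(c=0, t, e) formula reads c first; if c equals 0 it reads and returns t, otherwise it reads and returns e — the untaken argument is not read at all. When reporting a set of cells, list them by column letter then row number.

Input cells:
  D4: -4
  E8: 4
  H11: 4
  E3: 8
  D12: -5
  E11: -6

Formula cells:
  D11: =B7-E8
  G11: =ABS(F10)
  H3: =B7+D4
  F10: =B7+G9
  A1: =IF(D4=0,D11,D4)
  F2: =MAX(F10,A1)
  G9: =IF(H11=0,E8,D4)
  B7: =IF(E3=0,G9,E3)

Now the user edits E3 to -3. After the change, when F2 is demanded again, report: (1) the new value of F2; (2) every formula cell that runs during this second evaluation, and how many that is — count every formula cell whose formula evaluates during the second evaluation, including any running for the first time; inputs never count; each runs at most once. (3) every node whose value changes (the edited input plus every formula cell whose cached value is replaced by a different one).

F2 now evaluates to -4.
Run set: B7, F2, F10 (3 run).
Changed values: B7, E3, F2, F10.

Initial pass — values computed on the first demand:
  A1 = IF(D4=0: D4=-4 -> else branch D4) = -4
  G9 = IF(H11=0: H11=4 -> else branch D4) = -4
  B7 = IF(E3=0: E3=8 -> else branch E3) = 8
  F10 = 8 + -4 = 4
  F2 = MAX(4, -4) = 4

Second demand — change propagation:
  B7: re-runs because E3 8->-3; E3 8->-3; new result -3.
  F10: re-runs because B7 8->-3; new result -7.
  F2: re-runs because F10 4->-7; new result -4.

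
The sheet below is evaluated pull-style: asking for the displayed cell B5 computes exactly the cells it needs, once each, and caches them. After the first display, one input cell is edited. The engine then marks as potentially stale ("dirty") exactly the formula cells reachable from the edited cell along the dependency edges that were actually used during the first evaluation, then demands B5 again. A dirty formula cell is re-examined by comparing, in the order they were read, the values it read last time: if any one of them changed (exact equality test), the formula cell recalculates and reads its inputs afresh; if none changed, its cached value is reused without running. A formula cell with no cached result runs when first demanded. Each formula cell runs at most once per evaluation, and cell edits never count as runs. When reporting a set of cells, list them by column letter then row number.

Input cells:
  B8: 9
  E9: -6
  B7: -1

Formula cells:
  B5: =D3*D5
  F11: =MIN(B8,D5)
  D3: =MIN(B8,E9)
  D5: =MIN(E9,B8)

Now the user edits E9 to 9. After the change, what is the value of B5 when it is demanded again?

Demanding B5 again yields 81.

First demand of the output computes:
  D3 = MIN(9, -6) = -6
  D5 = MIN(-6, 9) = -6
  B5 = -6 * -6 = 36

After the edit, cleaning proceeds:
  D3: a read changed (E9 -6->9) — executes, giving 9.
  D5: a read changed (E9 -6->9) — executes, giving 9.
  B5: a read changed (D3 -6->9; D5 -6->9) — executes, giving 81.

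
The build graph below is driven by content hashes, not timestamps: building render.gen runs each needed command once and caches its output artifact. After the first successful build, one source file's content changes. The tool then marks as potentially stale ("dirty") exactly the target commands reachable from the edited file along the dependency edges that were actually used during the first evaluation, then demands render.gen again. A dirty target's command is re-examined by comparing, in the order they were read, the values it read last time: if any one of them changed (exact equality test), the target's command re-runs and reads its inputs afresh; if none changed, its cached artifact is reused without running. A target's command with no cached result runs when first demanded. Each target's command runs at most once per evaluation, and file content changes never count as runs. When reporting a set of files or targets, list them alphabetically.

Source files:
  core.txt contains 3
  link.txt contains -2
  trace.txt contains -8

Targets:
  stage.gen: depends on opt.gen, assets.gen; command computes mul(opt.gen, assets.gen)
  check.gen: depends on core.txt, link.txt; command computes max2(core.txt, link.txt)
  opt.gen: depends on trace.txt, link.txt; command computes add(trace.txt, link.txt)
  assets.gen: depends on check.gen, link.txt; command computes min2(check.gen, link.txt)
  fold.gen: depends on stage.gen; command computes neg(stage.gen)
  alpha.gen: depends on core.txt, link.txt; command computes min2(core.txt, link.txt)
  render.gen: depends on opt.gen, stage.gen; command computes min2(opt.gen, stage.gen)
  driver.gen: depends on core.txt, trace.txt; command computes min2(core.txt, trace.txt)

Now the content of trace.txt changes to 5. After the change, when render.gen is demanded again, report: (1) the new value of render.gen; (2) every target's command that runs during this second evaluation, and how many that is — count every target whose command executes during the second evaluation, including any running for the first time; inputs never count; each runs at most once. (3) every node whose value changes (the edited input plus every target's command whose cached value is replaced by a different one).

render.gen now evaluates to -6.
Run set: opt.gen, render.gen, stage.gen (3 run).
Changed values: opt.gen, render.gen, stage.gen, trace.txt.

Initial pass — values computed on the first demand:
  check.gen = max2(3, -2) = 3
  assets.gen = min2(3, -2) = -2
  opt.gen = add(-8, -2) = -10
  stage.gen = mul(-10, -2) = 20
  render.gen = min2(-10, 20) = -10

Second demand — change propagation:
  opt.gen: re-runs because trace.txt -8->5; new result 3.
  stage.gen: re-runs because opt.gen -10->3; new result -6.
  render.gen: re-runs because opt.gen -10->3; stage.gen 20->-6; new result -6.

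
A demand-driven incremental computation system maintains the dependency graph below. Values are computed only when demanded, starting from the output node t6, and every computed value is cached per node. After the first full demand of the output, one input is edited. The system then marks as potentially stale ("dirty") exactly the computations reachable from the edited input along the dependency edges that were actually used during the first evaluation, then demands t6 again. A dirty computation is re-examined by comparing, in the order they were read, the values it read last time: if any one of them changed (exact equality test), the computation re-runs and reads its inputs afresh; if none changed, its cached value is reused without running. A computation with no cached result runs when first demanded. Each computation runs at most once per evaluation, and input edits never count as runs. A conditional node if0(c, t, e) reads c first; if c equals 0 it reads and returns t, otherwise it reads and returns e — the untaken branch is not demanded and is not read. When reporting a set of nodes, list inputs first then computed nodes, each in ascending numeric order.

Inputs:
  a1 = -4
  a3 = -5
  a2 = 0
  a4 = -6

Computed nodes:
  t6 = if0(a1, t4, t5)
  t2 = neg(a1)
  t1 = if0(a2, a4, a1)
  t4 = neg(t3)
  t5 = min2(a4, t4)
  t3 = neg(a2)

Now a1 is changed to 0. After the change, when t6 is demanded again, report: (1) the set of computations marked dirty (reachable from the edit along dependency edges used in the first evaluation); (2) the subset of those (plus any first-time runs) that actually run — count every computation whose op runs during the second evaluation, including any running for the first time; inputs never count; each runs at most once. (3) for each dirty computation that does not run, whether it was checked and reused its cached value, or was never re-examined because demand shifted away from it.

First evaluation (everything demanded from the output):
  t3 = neg(0) = 0
  t4 = neg(0) = 0
  t5 = min2(-6, 0) = -6
  t6 = if0(a1=-4 -> else branch t5) = -6

Propagation after the edit:
  t6: runs — a1 -4->0; result 0.

Marked dirty: t6.
Computations that run: t6 — 1 in total.
Every dirty computation ran.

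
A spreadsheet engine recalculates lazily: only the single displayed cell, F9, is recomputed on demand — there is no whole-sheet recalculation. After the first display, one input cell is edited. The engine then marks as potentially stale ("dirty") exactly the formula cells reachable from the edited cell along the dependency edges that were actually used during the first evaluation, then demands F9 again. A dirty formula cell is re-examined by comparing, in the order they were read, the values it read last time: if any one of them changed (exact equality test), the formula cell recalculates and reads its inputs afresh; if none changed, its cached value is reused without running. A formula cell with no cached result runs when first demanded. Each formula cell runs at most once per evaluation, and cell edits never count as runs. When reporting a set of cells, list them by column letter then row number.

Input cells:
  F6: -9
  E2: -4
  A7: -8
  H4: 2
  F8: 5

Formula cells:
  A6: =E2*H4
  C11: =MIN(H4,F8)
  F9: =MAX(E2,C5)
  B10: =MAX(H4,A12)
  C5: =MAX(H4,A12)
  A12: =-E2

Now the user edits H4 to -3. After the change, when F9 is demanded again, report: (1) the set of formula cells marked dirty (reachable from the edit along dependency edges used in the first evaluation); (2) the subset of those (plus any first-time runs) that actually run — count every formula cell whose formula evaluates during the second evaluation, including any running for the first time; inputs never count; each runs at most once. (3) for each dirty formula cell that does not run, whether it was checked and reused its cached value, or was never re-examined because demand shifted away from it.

Marked dirty: C5, F9.
Formula cells that run: C5 — 1 in total.
Checked but reused from cache: F9.
Key observation: the change is absorbed at C5 — it re-runs but produces the same value, and the output's value is unchanged.

First evaluation (everything demanded from the output):
  A12 = -(-4) = 4
  C5 = MAX(2, 4) = 4
  F9 = MAX(-4, 4) = 4

Propagation after the edit:
  C5: runs — H4 2->-3; result 4 (same value as before).
  F9: checked — values it read are unchanged (E2 unchanged, C5 unchanged); reused cached 4 without running.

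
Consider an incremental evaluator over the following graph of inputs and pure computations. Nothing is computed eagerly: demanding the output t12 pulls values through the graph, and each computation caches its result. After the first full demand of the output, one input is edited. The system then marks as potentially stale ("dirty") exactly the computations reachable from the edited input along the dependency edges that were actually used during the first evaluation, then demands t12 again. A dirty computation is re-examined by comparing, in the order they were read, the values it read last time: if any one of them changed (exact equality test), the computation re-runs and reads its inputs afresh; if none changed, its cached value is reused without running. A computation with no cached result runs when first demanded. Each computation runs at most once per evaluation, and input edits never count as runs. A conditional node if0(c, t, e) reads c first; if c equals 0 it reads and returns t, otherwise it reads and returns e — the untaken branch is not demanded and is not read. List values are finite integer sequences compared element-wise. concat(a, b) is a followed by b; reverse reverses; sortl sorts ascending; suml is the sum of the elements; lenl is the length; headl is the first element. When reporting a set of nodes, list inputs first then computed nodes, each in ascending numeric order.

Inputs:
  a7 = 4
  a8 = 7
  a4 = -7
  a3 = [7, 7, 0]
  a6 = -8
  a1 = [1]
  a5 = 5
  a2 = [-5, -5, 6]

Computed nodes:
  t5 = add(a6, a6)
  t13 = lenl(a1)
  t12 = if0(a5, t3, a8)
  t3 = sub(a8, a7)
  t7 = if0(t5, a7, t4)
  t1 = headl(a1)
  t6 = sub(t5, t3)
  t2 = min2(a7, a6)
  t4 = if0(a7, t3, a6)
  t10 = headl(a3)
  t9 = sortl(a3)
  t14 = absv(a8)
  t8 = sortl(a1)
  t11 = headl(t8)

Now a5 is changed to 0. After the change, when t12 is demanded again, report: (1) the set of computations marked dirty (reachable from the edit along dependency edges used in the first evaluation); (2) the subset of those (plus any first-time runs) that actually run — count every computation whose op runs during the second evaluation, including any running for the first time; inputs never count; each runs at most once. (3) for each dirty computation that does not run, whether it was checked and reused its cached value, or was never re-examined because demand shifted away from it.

Dirty set: t12.
Run set: t3, t12 (2 run).
All dirty computations ended up running.
The important point: the flipped condition pulls in fresh nodes; t3 runs for the first time.

Initial pass — values computed on the first demand:
  t12 = if0(a5=5 -> else branch a8) = 7

Second demand — change propagation:
  t3: newly demanded (no cache) — executes and yields 3.
  t12: re-runs because a5 5->0; new result 3.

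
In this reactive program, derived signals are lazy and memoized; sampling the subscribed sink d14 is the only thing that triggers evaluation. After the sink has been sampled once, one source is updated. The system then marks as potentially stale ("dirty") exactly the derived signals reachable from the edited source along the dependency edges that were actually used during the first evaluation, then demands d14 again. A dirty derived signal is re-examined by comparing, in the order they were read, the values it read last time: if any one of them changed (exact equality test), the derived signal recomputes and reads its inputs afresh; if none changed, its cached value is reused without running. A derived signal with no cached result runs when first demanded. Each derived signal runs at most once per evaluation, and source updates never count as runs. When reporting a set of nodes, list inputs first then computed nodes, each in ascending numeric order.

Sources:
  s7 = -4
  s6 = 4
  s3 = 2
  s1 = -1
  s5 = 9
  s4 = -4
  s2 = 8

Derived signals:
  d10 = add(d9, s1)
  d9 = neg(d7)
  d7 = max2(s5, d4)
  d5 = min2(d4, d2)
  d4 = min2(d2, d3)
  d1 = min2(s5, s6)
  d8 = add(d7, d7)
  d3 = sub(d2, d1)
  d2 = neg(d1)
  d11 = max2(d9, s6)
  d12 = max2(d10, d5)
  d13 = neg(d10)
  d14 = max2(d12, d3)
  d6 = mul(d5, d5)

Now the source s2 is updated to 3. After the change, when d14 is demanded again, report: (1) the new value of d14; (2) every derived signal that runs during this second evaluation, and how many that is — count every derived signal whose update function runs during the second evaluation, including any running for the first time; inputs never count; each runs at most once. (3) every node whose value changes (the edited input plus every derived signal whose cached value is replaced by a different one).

First demand of the output computes:
  d1 = min2(9, 4) = 4
  d2 = neg(4) = -4
  d3 = sub(-4, 4) = -8
  d4 = min2(-4, -8) = -8
  d5 = min2(-8, -4) = -8
  d7 = max2(9, -8) = 9
  d9 = neg(9) = -9
  d10 = add(-9, -1) = -10
  d12 = max2(-10, -8) = -8
  d14 = max2(-8, -8) = -8

After the edit, cleaning proceeds:
  no node depends on s2 at all; the second demand re-runs nothing.

Note the shortcut — nothing in the graph depends on s2 at all, so no recomputation happens.

Demanding d14 again yields -8.
0 derived signals run: none.
The nodes whose values change: s2.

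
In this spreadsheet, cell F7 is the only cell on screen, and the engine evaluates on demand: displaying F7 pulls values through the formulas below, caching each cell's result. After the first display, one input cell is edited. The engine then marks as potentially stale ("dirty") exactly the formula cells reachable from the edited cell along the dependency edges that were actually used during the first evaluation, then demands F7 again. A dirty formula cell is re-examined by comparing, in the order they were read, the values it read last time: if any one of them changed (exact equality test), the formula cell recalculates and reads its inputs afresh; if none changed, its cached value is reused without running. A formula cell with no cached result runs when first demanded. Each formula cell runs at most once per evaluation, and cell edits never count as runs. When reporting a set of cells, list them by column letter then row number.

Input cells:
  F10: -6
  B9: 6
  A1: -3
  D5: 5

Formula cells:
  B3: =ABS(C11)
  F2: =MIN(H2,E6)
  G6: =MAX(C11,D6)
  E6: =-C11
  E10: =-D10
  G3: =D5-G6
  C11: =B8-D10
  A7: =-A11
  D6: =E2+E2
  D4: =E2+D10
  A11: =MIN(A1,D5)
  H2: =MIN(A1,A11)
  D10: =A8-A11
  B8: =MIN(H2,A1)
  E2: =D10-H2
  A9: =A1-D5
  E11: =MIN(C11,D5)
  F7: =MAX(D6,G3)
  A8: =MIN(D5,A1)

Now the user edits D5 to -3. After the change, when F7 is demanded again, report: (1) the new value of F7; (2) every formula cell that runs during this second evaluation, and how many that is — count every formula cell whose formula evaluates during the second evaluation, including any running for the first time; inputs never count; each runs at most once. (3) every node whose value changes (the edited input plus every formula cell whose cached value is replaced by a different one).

F7 now evaluates to 6.
Run set: A8, A11, F7, G3 (4 run).
Changed values: D5, G3.
The important point: at D10 every value read last time is unchanged, so the dirty flag clears without a run.

Initial pass — values computed on the first demand:
  A8 = MIN(5, -3) = -3
  A11 = MIN(-3, 5) = -3
  D10 = -3 - -3 = 0
  H2 = MIN(-3, -3) = -3
  B8 = MIN(-3, -3) = -3
  C11 = -3 - 0 = -3
  E2 = 0 - -3 = 3
  D6 = 3 + 3 = 6
  G6 = MAX(-3, 6) = 6
  G3 = 5 - 6 = -1
  F7 = MAX(6, -1) = 6

Second demand — change propagation:
  A8: re-runs because D5 5->-3; new result -3 (unchanged).
  A11: re-runs because D5 5->-3; new result -3 (unchanged).
  D10: re-examined; everything it read last time is the same (A8 unchanged, A11 unchanged) — cache 0 kept, no run.
  H2: re-examined; everything it read last time is the same (A1 unchanged, A11 unchanged) — cache -3 kept, no run.
  B8: re-examined; everything it read last time is the same (H2 unchanged, A1 unchanged) — cache -3 kept, no run.
  C11: re-examined; everything it read last time is the same (B8 unchanged, D10 unchanged) — cache -3 kept, no run.
  E2: re-examined; everything it read last time is the same (D10 unchanged, H2 unchanged) — cache 3 kept, no run.
  D6: re-examined; everything it read last time is the same (E2 unchanged, E2 unchanged) — cache 6 kept, no run.
  G6: re-examined; everything it read last time is the same (C11 unchanged, D6 unchanged) — cache 6 kept, no run.
  G3: re-runs because D5 5->-3; new result -9.
  F7: re-runs because G3 -1->-9; new result 6 (unchanged).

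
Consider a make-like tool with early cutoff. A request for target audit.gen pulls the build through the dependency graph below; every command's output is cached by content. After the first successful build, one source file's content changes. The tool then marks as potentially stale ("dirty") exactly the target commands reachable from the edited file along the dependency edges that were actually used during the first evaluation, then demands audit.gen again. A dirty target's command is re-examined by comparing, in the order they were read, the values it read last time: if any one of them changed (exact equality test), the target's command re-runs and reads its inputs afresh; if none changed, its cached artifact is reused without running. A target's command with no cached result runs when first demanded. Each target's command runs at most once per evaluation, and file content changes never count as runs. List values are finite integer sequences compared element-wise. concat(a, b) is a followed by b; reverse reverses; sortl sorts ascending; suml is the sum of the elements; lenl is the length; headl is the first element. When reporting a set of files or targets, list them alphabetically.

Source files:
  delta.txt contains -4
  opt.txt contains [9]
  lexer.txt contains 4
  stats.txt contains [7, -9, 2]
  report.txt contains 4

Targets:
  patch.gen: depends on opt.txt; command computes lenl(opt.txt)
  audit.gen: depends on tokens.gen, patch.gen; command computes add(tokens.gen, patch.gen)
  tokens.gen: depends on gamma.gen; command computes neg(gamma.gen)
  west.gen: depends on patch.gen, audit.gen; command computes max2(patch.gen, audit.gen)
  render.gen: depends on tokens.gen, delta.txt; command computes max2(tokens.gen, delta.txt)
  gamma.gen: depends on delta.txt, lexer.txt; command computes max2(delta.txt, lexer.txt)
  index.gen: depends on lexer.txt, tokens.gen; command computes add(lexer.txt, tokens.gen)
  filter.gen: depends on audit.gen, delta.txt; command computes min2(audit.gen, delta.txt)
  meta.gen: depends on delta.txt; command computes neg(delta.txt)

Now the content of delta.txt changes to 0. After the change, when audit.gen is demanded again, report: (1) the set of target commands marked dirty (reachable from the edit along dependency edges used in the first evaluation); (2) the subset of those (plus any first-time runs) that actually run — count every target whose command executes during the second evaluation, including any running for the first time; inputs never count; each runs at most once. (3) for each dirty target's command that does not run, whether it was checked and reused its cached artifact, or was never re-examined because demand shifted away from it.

First demand of the output computes:
  gamma.gen = max2(-4, 4) = 4
  patch.gen = lenl([9]) = 1
  tokens.gen = neg(4) = -4
  audit.gen = add(-4, 1) = -3

After the edit, cleaning proceeds:
  gamma.gen: a read changed (delta.txt -4->0) — executes, giving 4 — identical to its old value.
  tokens.gen: dirty, but its reads are unchanged (gamma.gen unchanged); cached -4 stands.
  audit.gen: dirty, but its reads are unchanged (tokens.gen unchanged, patch.gen unchanged); cached -3 stands.

Note the absorption at gamma.gen: it re-runs yet its value is the same, leaving the output's value untouched.

The edit dirties: audit.gen, gamma.gen, tokens.gen.
1 target commands run: gamma.gen.
Cache hits after checking: audit.gen, tokens.gen.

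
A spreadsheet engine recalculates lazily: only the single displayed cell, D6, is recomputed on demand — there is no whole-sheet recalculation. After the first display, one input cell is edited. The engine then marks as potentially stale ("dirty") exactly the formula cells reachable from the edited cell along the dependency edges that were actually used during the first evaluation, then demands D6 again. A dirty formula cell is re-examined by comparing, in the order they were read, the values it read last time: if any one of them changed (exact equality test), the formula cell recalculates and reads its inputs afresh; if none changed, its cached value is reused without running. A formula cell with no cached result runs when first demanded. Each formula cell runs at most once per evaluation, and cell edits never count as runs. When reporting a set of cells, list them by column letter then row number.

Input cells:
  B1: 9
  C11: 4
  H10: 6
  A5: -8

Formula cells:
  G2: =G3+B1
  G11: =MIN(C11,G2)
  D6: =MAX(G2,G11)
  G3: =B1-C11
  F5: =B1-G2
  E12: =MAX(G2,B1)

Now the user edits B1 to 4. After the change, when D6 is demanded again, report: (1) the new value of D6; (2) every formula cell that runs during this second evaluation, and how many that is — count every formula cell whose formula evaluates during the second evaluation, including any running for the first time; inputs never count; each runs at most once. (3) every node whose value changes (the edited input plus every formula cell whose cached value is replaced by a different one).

First evaluation (everything demanded from the output):
  G3 = 9 - 4 = 5
  G2 = 5 + 9 = 14
  G11 = MIN(4, 14) = 4
  D6 = MAX(14, 4) = 14

Propagation after the edit:
  G3: runs — B1 9->4; result 0.
  G2: runs — G3 5->0; B1 9->4; result 4.
  G11: runs — G2 14->4; result 4 (same value as before).
  D6: runs — G2 14->4; result 4.

New value of D6: 4.
Formula cells that run: D6, G2, G3, G11 — 4 in total.
Values that change: B1, D6, G2, G3.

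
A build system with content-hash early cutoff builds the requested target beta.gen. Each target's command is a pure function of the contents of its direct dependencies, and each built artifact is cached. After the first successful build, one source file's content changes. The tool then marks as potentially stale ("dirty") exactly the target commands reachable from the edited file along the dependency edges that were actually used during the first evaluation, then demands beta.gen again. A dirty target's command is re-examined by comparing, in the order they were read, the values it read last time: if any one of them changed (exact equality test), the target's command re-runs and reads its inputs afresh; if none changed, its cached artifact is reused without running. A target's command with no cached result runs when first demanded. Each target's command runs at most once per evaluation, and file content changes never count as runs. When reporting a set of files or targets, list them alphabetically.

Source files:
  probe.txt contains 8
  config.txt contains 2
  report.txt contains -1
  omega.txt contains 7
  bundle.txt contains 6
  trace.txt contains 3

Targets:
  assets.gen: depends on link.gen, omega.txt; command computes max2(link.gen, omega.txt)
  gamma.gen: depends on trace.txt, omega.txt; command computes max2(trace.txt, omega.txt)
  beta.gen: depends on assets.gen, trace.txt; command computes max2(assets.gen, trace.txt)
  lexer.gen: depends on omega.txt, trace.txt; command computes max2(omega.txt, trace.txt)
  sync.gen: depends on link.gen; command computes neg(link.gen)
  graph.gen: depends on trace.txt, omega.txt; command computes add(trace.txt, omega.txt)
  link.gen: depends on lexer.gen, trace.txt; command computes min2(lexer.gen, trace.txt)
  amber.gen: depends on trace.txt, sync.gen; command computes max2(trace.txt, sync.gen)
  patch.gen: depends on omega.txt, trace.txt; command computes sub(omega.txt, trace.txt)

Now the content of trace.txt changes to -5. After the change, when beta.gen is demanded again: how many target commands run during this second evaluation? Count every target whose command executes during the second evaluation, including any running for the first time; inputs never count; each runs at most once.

Target commands that run: assets.gen, beta.gen, lexer.gen, link.gen — 4 in total.

First evaluation (everything demanded from the output):
  lexer.gen = max2(7, 3) = 7
  link.gen = min2(7, 3) = 3
  assets.gen = max2(3, 7) = 7
  beta.gen = max2(7, 3) = 7

Propagation after the edit:
  lexer.gen: runs — trace.txt 3->-5; result 7 (same value as before).
  link.gen: runs — trace.txt 3->-5; result -5.
  assets.gen: runs — link.gen 3->-5; result 7 (same value as before).
  beta.gen: runs — trace.txt 3->-5; result 7 (same value as before).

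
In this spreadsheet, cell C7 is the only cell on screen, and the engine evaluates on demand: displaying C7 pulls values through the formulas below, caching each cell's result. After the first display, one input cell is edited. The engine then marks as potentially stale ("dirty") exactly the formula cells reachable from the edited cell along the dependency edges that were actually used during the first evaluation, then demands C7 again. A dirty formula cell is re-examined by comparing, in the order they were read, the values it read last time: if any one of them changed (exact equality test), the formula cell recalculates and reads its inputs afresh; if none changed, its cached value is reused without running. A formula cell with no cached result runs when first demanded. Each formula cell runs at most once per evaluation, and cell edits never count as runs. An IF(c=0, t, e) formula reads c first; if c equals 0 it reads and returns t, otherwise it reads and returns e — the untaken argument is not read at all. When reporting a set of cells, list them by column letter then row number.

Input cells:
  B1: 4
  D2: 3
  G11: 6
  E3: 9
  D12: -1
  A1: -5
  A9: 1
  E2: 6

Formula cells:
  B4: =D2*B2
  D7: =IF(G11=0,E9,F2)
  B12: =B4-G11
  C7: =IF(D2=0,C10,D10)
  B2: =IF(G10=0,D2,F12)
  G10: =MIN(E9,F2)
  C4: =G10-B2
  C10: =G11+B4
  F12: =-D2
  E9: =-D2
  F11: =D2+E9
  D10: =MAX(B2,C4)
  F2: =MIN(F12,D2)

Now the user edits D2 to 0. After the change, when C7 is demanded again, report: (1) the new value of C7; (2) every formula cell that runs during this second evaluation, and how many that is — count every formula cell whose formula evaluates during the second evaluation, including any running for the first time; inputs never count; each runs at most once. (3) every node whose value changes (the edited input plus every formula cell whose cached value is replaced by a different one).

Initial pass — values computed on the first demand:
  E9 = -(3) = -3
  F12 = -(3) = -3
  F2 = MIN(-3, 3) = -3
  G10 = MIN(-3, -3) = -3
  B2 = IF(G10=0: G10=-3 -> else branch F12) = -3
  C4 = -3 - -3 = 0
  D10 = MAX(-3, 0) = 0
  C7 = IF(D2=0: D2=3 -> else branch D10) = 0

Second demand — change propagation:
  E9: re-runs because D2 3->0; new result 0.
  F12: re-runs because D2 3->0; new result 0.
  F2: re-runs because F12 -3->0; D2 3->0; new result 0.
  G10: re-runs because E9 -3->0; F2 -3->0; new result 0.
  B2: re-runs because G10 -3->0; F12 -3->0; new result 0.
  B4: newly demanded (no cache) — executes and yields 0.
  C4: dirty yet unreached — the second evaluation never asks for it.
  C10: newly demanded (no cache) — executes and yields 6.
  D10: dirty yet unreached — the second evaluation never asks for it.
  C7: re-runs because D2 3->0; new result 6.

The important point: the flipped condition redirects demand; C4, D10 are left stale, never re-checked.

C7 now evaluates to 6.
Run set: B2, B4, C7, C10, E9, F2, F12, G10 (8 run).
Changed values: B2, C7, D2, E9, F2, F12, G10.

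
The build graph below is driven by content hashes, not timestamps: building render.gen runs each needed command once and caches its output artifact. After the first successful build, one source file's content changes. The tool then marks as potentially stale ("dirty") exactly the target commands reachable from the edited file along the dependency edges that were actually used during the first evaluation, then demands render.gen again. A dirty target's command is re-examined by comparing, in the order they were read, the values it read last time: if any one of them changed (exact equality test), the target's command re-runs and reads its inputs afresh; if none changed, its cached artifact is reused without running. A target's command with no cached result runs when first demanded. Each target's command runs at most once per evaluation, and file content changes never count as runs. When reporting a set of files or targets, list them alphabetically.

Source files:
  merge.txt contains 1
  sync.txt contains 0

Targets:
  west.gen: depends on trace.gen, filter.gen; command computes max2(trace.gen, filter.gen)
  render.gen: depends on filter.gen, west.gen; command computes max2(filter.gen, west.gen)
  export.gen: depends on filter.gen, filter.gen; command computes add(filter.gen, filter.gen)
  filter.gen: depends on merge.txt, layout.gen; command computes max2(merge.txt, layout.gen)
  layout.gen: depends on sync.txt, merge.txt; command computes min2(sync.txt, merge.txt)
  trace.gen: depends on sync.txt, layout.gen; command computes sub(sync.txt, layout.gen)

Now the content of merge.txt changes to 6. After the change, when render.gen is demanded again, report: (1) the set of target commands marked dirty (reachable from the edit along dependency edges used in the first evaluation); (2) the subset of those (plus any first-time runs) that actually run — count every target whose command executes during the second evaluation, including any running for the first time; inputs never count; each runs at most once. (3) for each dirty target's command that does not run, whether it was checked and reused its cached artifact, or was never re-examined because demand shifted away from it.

Initial pass — values computed on the first demand:
  layout.gen = min2(0, 1) = 0
  filter.gen = max2(1, 0) = 1
  trace.gen = sub(0, 0) = 0
  west.gen = max2(0, 1) = 1
  render.gen = max2(1, 1) = 1

Second demand — change propagation:
  layout.gen: re-runs because merge.txt 1->6; new result 0 (unchanged).
  filter.gen: re-runs because merge.txt 1->6; new result 6.
  trace.gen: re-examined; everything it read last time is the same (sync.txt unchanged, layout.gen unchanged) — cache 0 kept, no run.
  west.gen: re-runs because filter.gen 1->6; new result 6.
  render.gen: re-runs because filter.gen 1->6; west.gen 1->6; new result 6.

The important point: at trace.gen every value read last time is unchanged, so the dirty flag clears without a run.

Dirty set: filter.gen, layout.gen, render.gen, trace.gen, west.gen.
Run set: filter.gen, layout.gen, render.gen, west.gen (4 run).
Re-examined without running (cache reused): trace.gen.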